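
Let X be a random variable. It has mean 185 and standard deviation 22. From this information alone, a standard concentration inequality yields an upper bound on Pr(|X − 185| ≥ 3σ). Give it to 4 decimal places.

0.1111

Mean and variance are known, so Chebyshev's inequality applies.
Chebyshev: Pr(|X − μ| ≥ t) ≤ Var(X)/t².
Var(X) = σ² = 22² = 484.
t = 3·22 = 66.
Bound = 484 / 4356 = 0.1111.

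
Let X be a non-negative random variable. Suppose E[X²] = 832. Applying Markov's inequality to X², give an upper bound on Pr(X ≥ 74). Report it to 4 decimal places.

0.1519

Since X ≥ 0, the event {X ≥ 74} is the same as {X² ≥ 5476}.
Markov's inequality applied to X² gives Pr(X² ≥ 5476) ≤ E[X²]/5476 = 832/5476 = 0.1519.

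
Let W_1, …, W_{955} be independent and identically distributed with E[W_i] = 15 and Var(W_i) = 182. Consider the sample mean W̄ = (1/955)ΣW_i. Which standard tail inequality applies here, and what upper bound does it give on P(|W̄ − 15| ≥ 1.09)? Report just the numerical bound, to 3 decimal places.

With mean and variance of each term known, Chebyshev's inequality bounds the deviation of the sum (or sample mean).
Var(W̄) = Var(W_i)/n = 182/955 = 0.19058.
Chebyshev: P(|W̄ − 15| ≥ 1.09) ≤ Var(W̄)/(1.09)² = 182/(955·1.09²) = 0.1604.

0.160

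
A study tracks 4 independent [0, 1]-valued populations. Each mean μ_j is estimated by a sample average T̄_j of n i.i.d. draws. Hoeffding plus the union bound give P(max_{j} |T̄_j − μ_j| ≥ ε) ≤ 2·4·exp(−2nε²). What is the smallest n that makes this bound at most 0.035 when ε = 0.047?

Need 2·4·exp(−2nε²) ≤ 0.035, i.e. exp(−2nε²) ≤ 0.035/8.
So 2nε² ≥ ln(8/0.035) = 5.431849.
Hence n ≥ 5.431849/(2·0.047²) = 1229.481.
The smallest integer n is 1230.

1230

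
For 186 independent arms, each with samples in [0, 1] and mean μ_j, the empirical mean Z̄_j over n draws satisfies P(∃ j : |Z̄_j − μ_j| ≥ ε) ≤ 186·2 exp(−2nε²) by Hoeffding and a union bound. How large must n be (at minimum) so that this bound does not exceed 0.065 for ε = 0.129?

Need 2·186·exp(−2nε²) ≤ 0.065, i.e. exp(−2nε²) ≤ 0.065/372.
So 2nε² ≥ ln(372/0.065) = 8.652262.
Hence n ≥ 8.652262/(2·0.129²) = 259.968.
The smallest integer n is 260.

260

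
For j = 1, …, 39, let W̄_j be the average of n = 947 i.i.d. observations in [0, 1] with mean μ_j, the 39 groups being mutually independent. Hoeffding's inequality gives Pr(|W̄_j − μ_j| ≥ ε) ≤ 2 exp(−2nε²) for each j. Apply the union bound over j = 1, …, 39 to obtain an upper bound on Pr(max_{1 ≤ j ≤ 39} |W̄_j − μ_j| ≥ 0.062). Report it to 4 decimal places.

0.0537

Per-experiment Hoeffding bound: 2·exp(−2·947·0.062²) = 2·exp(−7.28054) = 0.0013776.
Union bound over 39 events: 39·0.0013776 = 0.05373.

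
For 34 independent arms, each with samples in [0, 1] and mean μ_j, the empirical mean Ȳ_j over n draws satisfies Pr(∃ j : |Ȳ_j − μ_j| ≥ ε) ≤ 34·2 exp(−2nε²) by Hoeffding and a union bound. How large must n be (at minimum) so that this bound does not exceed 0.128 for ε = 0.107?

Need 2·34·exp(−2nε²) ≤ 0.128, i.e. exp(−2nε²) ≤ 0.128/68.
So 2nε² ≥ ln(68/0.128) = 6.275233.
Hence n ≥ 6.275233/(2·0.107²) = 274.052.
The smallest integer n is 275.

275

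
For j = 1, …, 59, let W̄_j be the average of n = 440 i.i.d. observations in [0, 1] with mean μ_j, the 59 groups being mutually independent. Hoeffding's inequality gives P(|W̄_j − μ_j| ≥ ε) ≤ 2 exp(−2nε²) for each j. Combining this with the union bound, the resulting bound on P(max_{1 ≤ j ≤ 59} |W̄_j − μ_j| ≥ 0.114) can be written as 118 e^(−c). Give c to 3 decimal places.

11.436

Union bound over the 59 events: P(max_{1 ≤ j ≤ 59} |W̄_j − μ_j| ≥ 0.114) ≤ 59·2·exp(−2nε²) = 118 exp(−2·440·0.114²).
So c = 2·440·0.114² = 11.4365.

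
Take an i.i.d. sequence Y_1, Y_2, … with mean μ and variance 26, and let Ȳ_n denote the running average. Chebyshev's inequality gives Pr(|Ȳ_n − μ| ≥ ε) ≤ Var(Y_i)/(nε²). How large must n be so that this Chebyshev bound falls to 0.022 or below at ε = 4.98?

48

Require 26/(n·4.98²) ≤ 0.022, i.e. n ≥ 26/(0.022·4.98²) = 47.653.
The smallest integer n is 48.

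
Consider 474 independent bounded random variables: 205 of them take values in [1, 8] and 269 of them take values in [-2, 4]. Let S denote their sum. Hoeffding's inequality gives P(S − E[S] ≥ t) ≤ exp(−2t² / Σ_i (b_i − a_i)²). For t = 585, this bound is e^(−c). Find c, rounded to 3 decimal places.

34.693

Σ(b_i − a_i)² = 205·7² + 269·6² = 19729.
c = 2t² / 19729 = 2·585² / 19729 = 34.6926.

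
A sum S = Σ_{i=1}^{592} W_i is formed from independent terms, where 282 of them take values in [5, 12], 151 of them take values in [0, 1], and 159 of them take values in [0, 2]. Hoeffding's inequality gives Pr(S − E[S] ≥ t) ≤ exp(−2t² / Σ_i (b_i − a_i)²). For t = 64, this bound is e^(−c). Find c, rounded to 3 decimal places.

Σ(b_i − a_i)² = 282·7² + 151·1² + 159·2² = 14605.
c = 2t² / 14605 = 2·64² / 14605 = 0.5609.

0.561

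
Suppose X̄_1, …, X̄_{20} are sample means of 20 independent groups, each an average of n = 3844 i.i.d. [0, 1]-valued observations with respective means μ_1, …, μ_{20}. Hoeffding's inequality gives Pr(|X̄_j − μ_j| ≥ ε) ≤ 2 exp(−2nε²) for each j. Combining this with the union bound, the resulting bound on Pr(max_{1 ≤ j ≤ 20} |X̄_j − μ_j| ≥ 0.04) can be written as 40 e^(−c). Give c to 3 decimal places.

Union bound over the 20 events: Pr(max_{1 ≤ j ≤ 20} |X̄_j − μ_j| ≥ 0.04) ≤ 20·2·exp(−2nε²) = 40 exp(−2·3844·0.04²).
So c = 2·3844·0.04² = 12.3008.

12.301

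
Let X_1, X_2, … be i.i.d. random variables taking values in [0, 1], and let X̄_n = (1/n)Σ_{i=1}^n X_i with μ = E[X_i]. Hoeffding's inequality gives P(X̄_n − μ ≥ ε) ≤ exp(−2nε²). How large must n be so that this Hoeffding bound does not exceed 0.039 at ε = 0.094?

184

Require exp(−2nε²) ≤ 0.039, i.e. 2nε² ≥ ln(1/0.039) = 3.244194.
So n ≥ 3.244194 / (2·0.094²) = 183.578.
The smallest integer n is 184.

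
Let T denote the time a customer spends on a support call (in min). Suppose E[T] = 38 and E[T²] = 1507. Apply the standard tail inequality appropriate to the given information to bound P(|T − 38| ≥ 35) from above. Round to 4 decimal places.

0.0514

The first two moments determine the variance, so Chebyshev's inequality is the sharpest standard bound available.
Var(T) = E[T²] − (E[T])² = 1507 − 1444 = 63.
Chebyshev's inequality: P(|T − μ| ≥ t) ≤ Var(T)/t² = 63/1225 = 0.0514.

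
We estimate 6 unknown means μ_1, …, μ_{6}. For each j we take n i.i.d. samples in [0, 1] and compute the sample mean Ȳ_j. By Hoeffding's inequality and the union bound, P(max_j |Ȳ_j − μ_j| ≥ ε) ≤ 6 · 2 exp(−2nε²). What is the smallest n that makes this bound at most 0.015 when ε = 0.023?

6319

Need 2·6·exp(−2nε²) ≤ 0.015, i.e. exp(−2nε²) ≤ 0.015/12.
So 2nε² ≥ ln(12/0.015) = 6.684612.
Hence n ≥ 6.684612/(2·0.023²) = 6318.159.
The smallest integer n is 6319.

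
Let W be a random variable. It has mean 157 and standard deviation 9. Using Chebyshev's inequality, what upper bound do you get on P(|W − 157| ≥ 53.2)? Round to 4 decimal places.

0.0286

Chebyshev: P(|W − μ| ≥ t) ≤ Var(W)/t².
Var(W) = σ² = 9² = 81.
Bound = 81 / 2830.24 = 0.0286.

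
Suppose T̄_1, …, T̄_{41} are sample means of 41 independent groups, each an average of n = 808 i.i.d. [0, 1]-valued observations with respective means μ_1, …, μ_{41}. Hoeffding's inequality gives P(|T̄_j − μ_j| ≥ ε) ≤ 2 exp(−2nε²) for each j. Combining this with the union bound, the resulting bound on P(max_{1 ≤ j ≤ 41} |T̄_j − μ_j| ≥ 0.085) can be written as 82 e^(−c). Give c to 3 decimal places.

11.676

Union bound over the 41 events: P(max_{1 ≤ j ≤ 41} |T̄_j − μ_j| ≥ 0.085) ≤ 41·2·exp(−2nε²) = 82 exp(−2·808·0.085²).
So c = 2·808·0.085² = 11.6756.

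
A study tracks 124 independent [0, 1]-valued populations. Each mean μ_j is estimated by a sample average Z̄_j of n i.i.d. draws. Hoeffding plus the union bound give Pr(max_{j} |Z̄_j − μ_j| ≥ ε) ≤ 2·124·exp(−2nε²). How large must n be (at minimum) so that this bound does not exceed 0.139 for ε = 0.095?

Need 2·124·exp(−2nε²) ≤ 0.139, i.e. exp(−2nε²) ≤ 0.139/248.
So 2nε² ≥ ln(248/0.139) = 7.486710.
Hence n ≥ 7.486710/(2·0.095²) = 414.776.
The smallest integer n is 415.

415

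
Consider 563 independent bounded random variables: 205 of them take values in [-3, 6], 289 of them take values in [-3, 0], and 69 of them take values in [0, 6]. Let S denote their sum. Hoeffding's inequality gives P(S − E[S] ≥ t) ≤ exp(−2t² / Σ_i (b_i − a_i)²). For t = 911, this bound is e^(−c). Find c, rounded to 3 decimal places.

76.526

Σ(b_i − a_i)² = 205·9² + 289·3² + 69·6² = 21690.
c = 2t² / 21690 = 2·911² / 21690 = 76.5257.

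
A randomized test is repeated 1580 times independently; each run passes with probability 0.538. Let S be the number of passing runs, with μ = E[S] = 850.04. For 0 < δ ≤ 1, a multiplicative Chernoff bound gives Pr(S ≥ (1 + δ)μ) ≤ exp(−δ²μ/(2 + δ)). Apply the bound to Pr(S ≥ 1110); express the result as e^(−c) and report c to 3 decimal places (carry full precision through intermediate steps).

Write 1110 = (1 + δ)μ, so δ = 1110/850.04 − 1 = 0.3058209…
Then the exponent is δ²μ/(2 + δ) = (1110 − μ)² / (μ·(2 + δ)) = 34.478481.

34.478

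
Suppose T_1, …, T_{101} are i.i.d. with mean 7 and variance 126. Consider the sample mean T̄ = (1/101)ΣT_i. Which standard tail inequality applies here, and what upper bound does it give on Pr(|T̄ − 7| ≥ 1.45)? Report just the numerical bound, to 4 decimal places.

0.5934

With mean and variance of each term known, Chebyshev's inequality bounds the deviation of the sum (or sample mean).
Var(T̄) = Var(T_i)/n = 126/101 = 1.2475.
Chebyshev: Pr(|T̄ − 7| ≥ 1.45) ≤ Var(T̄)/(1.45)² = 126/(101·1.45²) = 0.5934.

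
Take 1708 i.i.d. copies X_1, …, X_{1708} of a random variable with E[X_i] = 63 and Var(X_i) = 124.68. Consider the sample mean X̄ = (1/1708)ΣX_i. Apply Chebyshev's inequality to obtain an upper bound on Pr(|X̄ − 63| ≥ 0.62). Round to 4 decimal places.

Var(X̄) = Var(X_i)/n = 124.68/1708 = 0.072998.
Chebyshev: Pr(|X̄ − 63| ≥ 0.62) ≤ Var(X̄)/(0.62)² = 124.68/(1708·0.62²) = 0.1899.

0.1899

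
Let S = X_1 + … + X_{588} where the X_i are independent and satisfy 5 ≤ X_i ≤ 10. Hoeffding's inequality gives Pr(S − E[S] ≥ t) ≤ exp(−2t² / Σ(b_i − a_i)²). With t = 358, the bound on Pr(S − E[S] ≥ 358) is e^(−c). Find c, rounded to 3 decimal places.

17.437

Σ(b_i − a_i)² = 588·(5)² = 14700.
c = 2t²/14700 = 2·358²/14700 = 17.4373.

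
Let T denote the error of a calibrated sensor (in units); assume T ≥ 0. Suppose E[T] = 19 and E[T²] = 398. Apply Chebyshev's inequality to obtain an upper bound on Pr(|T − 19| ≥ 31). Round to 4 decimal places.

Var(T) = E[T²] − (E[T])² = 398 − 361 = 37.
Chebyshev's inequality: Pr(|T − μ| ≥ t) ≤ Var(T)/t² = 37/961 = 0.0385.

0.0385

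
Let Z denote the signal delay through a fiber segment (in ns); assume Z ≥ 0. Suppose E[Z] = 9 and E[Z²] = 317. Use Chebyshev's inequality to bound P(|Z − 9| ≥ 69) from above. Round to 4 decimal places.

0.0496

Var(Z) = E[Z²] − (E[Z])² = 317 − 81 = 236.
Chebyshev's inequality: P(|Z − μ| ≥ t) ≤ Var(Z)/t² = 236/4761 = 0.0496.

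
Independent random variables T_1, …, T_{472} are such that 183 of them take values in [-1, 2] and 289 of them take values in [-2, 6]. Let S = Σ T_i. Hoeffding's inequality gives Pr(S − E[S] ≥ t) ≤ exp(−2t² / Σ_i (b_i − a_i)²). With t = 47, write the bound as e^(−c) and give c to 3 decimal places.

0.219

Σ(b_i − a_i)² = 183·3² + 289·8² = 20143.
c = 2t² / 20143 = 2·47² / 20143 = 0.2193.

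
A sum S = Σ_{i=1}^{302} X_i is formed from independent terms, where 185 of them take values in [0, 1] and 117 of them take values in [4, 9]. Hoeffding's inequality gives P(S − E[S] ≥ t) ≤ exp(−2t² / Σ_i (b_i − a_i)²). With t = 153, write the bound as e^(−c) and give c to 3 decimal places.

15.054

Σ(b_i − a_i)² = 185·1² + 117·5² = 3110.
c = 2t² / 3110 = 2·153² / 3110 = 15.0540.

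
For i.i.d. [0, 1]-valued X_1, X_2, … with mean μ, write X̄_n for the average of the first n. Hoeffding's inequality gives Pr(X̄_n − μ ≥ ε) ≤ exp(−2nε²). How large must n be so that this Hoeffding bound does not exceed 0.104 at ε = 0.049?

472

Require exp(−2nε²) ≤ 0.104, i.e. 2nε² ≥ ln(1/0.104) = 2.263364.
So n ≥ 2.263364 / (2·0.049²) = 471.338.
The smallest integer n is 472.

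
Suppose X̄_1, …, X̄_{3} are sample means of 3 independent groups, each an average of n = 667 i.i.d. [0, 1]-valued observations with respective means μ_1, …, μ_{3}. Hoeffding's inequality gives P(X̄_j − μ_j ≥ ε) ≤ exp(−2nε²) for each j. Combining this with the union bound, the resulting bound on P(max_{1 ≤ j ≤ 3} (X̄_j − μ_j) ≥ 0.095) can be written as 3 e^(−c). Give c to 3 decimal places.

12.039

Union bound over the 3 events: P(max_{1 ≤ j ≤ 3} (X̄_j − μ_j) ≥ 0.095) ≤ 3·exp(−2nε²) = 3 exp(−2·667·0.095²).
So c = 2·667·0.095² = 12.0394.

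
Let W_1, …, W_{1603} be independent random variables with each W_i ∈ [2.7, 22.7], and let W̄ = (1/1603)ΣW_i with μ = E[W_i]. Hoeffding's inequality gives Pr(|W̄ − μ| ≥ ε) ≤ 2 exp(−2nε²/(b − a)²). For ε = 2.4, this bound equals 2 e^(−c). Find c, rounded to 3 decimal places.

46.166

c = 2nε²/(b − a)² = 2·1603·2.4² / 20² = 46.1664.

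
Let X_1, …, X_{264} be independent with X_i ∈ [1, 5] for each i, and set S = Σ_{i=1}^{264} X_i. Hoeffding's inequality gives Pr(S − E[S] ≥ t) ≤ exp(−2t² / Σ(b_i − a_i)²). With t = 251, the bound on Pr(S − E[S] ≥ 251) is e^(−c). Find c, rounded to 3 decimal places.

Σ(b_i − a_i)² = 264·(4)² = 4224.
c = 2t²/4224 = 2·251²/4224 = 29.8300.

29.830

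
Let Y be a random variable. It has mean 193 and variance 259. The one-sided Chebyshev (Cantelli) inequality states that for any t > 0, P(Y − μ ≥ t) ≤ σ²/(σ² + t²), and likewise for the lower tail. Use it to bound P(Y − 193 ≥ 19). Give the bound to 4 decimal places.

0.4177

Here σ² = 259 and t = 19, so σ² + t² = 620.
Cantelli's bound: 259/620 = 0.4177.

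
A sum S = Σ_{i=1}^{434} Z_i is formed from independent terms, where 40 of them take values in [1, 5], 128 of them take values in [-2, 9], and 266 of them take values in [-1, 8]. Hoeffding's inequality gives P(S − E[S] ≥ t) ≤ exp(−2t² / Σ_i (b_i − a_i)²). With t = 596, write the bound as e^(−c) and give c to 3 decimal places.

18.857

Σ(b_i − a_i)² = 40·4² + 128·11² + 266·9² = 37674.
c = 2t² / 37674 = 2·596² / 37674 = 18.8574.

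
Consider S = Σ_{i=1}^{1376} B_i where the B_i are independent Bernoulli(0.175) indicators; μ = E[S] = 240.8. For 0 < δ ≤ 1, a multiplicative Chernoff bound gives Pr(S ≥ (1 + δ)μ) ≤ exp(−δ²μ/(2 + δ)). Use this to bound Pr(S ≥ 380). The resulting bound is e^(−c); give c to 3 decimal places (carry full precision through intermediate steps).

Write 380 = (1 + δ)μ, so δ = 380/240.8 − 1 = 0.5780731…
Then the exponent is δ²μ/(2 + δ) = (380 − μ)² / (μ·(2 + δ)) = 31.212371.

31.212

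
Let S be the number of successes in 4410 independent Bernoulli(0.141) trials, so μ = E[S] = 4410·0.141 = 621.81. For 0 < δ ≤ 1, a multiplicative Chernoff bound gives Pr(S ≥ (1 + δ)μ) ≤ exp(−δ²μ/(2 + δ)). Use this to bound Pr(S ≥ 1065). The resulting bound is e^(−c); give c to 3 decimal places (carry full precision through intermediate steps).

116.443

Write 1065 = (1 + δ)μ, so δ = 1065/621.81 − 1 = 0.7127418…
Then the exponent is δ²μ/(2 + δ) = (1065 − μ)² / (μ·(2 + δ)) = 116.443094.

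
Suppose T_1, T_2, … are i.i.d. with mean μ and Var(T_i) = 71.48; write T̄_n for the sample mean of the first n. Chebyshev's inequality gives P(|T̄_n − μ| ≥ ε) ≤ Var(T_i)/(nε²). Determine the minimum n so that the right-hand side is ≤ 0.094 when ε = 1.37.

406

Require 71.48/(n·1.37²) ≤ 0.094, i.e. n ≥ 71.48/(0.094·1.37²) = 405.150.
The smallest integer n is 406.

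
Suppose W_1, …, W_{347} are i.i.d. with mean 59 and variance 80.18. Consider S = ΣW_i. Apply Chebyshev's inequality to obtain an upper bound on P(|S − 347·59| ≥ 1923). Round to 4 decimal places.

0.0075

Var(S) = n·Var(W_i) = 347·80.18 = 27822.46.
Chebyshev: P(|S − 347·59| ≥ 1923) ≤ Var(S)/1923² = 27822.46/3697929 = 0.0075.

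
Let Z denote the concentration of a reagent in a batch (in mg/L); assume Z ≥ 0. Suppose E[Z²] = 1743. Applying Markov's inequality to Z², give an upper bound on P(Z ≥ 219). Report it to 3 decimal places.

Since Z ≥ 0, the event {Z ≥ 219} is the same as {Z² ≥ 47961}.
Markov's inequality applied to Z² gives P(Z² ≥ 47961) ≤ E[Z²]/47961 = 1743/47961 = 0.0363.

0.036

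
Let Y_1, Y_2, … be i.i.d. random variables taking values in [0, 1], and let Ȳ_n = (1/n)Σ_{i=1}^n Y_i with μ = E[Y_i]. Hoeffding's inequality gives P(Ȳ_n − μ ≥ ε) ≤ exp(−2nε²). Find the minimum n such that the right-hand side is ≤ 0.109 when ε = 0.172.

38

Require exp(−2nε²) ≤ 0.109, i.e. 2nε² ≥ ln(1/0.109) = 2.216407.
So n ≥ 2.216407 / (2·0.172²) = 37.460.
The smallest integer n is 38.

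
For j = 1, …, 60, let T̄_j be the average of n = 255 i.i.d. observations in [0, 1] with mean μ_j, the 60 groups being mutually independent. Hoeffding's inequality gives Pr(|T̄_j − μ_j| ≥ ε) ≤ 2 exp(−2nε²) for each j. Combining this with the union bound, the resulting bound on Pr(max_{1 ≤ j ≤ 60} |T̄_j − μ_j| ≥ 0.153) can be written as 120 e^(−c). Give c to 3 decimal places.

Union bound over the 60 events: Pr(max_{1 ≤ j ≤ 60} |T̄_j − μ_j| ≥ 0.153) ≤ 60·2·exp(−2nε²) = 120 exp(−2·255·0.153²).
So c = 2·255·0.153² = 11.9386.

11.939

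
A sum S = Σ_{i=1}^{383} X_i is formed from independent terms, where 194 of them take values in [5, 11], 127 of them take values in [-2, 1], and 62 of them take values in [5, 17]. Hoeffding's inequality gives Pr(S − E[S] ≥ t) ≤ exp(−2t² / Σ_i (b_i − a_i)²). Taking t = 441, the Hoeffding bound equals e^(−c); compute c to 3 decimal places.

22.806

Σ(b_i − a_i)² = 194·6² + 127·3² + 62·12² = 17055.
c = 2t² / 17055 = 2·441² / 17055 = 22.8063.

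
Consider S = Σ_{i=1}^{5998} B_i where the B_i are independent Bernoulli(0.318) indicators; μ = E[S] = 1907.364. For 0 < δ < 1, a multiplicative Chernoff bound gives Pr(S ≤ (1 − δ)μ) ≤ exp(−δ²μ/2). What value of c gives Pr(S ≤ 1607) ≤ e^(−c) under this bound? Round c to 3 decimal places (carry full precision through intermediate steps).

Write 1607 = (1 − δ)μ, so δ = 1 − 1607/1907.364 = 0.157476…
Then the exponent is δ²μ/2 = (μ − 1607)²/(2μ) = 23.650056.

23.650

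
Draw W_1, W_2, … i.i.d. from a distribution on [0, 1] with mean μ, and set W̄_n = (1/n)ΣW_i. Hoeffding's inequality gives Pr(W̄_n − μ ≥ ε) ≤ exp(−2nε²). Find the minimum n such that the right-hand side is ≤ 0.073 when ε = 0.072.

Require exp(−2nε²) ≤ 0.073, i.e. 2nε² ≥ ln(1/0.073) = 2.617296.
So n ≥ 2.617296 / (2·0.072²) = 252.440.
The smallest integer n is 253.

253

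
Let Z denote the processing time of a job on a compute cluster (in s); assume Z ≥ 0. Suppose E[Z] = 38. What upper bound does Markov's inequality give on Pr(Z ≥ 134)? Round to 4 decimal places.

Markov's inequality: for a non-negative random variable, Pr(Z ≥ a) ≤ E[Z]/a.
Here E[Z] = 38 and a = 134, so the bound is 38/134 = 0.2836.

0.2836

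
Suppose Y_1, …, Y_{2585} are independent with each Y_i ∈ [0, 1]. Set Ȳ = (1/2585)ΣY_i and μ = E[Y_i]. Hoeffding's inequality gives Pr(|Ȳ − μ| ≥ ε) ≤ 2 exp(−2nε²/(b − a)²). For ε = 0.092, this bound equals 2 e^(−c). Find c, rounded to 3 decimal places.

43.759

c = 2nε²/(b − a)² = 2·2585·0.092² / 1² = 43.7589.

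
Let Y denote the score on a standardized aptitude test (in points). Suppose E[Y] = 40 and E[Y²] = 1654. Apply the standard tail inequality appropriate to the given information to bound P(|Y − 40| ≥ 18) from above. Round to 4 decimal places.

0.1667

The first two moments determine the variance, so Chebyshev's inequality is the sharpest standard bound available.
Var(Y) = E[Y²] − (E[Y])² = 1654 − 1600 = 54.
Chebyshev's inequality: P(|Y − μ| ≥ t) ≤ Var(Y)/t² = 54/324 = 0.1667.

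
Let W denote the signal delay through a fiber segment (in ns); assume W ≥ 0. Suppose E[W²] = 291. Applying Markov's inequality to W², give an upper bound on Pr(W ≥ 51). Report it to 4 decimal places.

Since W ≥ 0, the event {W ≥ 51} is the same as {W² ≥ 2601}.
Markov's inequality applied to W² gives Pr(W² ≥ 2601) ≤ E[W²]/2601 = 291/2601 = 0.1119.

0.1119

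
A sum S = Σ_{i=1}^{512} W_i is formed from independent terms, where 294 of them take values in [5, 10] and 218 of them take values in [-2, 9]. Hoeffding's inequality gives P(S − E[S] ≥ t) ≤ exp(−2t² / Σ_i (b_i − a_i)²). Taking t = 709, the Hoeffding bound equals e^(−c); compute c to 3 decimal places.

Σ(b_i − a_i)² = 294·5² + 218·11² = 33728.
c = 2t² / 33728 = 2·709² / 33728 = 29.8079.

29.808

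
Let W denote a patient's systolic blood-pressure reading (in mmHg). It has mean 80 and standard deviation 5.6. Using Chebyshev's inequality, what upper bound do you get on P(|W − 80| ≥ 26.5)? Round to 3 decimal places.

0.045

Chebyshev: P(|W − μ| ≥ t) ≤ Var(W)/t².
Var(W) = σ² = 5.6² = 31.36.
Bound = 31.36 / 702.25 = 0.0447.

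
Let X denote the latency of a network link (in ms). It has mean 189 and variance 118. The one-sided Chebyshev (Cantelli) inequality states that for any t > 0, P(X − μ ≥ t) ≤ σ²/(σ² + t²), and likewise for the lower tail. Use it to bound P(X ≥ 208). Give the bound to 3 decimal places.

0.246

Here σ² = 118 and t = 19, so σ² + t² = 479.
Cantelli's bound: 118/479 = 0.2463.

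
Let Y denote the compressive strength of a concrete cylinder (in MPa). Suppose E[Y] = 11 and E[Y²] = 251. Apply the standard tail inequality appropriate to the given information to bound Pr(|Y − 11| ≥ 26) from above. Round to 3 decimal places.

The first two moments determine the variance, so Chebyshev's inequality is the sharpest standard bound available.
Var(Y) = E[Y²] − (E[Y])² = 251 − 121 = 130.
Chebyshev's inequality: Pr(|Y − μ| ≥ t) ≤ Var(Y)/t² = 130/676 = 0.1923.

0.192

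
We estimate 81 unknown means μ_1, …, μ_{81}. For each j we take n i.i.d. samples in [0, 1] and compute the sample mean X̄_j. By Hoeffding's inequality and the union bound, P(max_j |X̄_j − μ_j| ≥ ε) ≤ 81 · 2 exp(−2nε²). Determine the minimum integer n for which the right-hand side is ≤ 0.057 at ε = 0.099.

Need 2·81·exp(−2nε²) ≤ 0.057, i.e. exp(−2nε²) ≤ 0.057/162.
So 2nε² ≥ ln(162/0.057) = 7.952300.
Hence n ≥ 7.952300/(2·0.099²) = 405.688.
The smallest integer n is 406.

406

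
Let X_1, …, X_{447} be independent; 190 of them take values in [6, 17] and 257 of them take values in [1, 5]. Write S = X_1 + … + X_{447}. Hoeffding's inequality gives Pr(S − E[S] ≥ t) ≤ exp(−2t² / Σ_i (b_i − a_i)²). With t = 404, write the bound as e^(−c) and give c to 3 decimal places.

Σ(b_i − a_i)² = 190·11² + 257·4² = 27102.
c = 2t² / 27102 = 2·404² / 27102 = 12.0446.

12.045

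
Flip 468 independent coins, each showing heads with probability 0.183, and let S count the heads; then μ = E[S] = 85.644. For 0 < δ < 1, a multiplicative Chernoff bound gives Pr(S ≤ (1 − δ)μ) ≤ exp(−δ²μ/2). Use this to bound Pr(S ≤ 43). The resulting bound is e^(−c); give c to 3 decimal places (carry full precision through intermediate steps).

10.617

Write 43 = (1 − δ)μ, so δ = 1 − 43/85.644 = 0.4979216…
Then the exponent is δ²μ/2 = (μ − 43)²/(2μ) = 10.616685.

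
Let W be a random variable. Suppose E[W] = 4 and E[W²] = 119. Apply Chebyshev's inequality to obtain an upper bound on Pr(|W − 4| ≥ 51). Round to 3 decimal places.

0.040

Var(W) = E[W²] − (E[W])² = 119 − 16 = 103.
Chebyshev's inequality: Pr(|W − μ| ≥ t) ≤ Var(W)/t² = 103/2601 = 0.0396.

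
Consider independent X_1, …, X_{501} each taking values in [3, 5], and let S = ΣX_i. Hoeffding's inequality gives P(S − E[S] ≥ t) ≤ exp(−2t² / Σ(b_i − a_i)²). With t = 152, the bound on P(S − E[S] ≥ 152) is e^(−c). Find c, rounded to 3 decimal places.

Σ(b_i − a_i)² = 501·(2)² = 2004.
c = 2t²/2004 = 2·152²/2004 = 23.0579.

23.058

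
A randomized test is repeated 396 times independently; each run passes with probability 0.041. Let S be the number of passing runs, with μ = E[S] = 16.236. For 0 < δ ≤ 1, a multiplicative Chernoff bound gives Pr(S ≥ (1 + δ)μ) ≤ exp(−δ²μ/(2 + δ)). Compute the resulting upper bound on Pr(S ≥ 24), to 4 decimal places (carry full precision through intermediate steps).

0.2235

Write 24 = (1 + δ)μ, so δ = 24/16.236 − 1 = 0.4781966…
Then the exponent is δ²μ/(2 + δ) = (24 − μ)² / (μ·(2 + δ)) = 1.498153.
Bound = exp(−1.498153) = 0.22354.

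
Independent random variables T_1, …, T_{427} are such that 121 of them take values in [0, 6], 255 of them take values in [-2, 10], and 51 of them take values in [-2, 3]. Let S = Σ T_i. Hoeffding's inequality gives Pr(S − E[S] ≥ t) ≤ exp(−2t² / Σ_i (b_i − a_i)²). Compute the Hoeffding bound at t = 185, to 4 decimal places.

Σ(b_i − a_i)² = 121·6² + 255·12² + 51·5² = 42351.
Exponent = 2·185² / 42351 = 1.61625.
Bound = exp(−1.61625) = 0.19864.

0.1986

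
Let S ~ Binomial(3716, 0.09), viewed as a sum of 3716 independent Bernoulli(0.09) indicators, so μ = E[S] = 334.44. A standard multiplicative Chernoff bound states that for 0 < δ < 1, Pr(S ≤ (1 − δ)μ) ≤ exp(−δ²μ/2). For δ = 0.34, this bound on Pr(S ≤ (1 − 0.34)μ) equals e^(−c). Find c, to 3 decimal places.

19.331

c = δ²μ/2 = 0.34²·334.44/2 = 19.3306.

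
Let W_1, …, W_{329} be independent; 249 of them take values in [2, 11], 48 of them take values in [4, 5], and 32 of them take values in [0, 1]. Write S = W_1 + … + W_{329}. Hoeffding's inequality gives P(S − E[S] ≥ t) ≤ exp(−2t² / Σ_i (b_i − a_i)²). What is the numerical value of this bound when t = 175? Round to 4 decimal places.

Σ(b_i − a_i)² = 249·9² + 48·1² + 32·1² = 20249.
Exponent = 2·175² / 20249 = 3.02484.
Bound = exp(−3.02484) = 0.04857.

0.0486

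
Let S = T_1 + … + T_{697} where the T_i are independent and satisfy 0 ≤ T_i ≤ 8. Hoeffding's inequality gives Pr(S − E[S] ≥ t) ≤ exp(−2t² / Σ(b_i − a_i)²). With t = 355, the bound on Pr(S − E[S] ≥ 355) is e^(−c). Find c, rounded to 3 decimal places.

Σ(b_i − a_i)² = 697·(8)² = 44608.
c = 2t²/44608 = 2·355²/44608 = 5.6503.

5.650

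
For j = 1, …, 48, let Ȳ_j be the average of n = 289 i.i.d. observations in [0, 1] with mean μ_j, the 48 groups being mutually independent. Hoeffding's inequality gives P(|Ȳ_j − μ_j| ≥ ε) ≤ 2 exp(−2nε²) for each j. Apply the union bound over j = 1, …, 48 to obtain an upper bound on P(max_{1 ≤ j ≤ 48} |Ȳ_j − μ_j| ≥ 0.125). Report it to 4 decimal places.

Per-experiment Hoeffding bound: 2·exp(−2·289·0.125²) = 2·exp(−9.03125) = 0.00023923.
Union bound over 48 events: 48·0.00023923 = 0.01148.

0.0115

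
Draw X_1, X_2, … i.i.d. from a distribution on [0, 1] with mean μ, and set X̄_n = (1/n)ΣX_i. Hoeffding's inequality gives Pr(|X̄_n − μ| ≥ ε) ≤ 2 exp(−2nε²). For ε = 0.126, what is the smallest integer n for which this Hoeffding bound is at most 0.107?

Require 2·exp(−2nε²) ≤ 0.107, i.e. 2nε² ≥ ln(2/0.107) = 2.928074.
So n ≥ 2.928074 / (2·0.126²) = 92.217.
The smallest integer n is 93.

93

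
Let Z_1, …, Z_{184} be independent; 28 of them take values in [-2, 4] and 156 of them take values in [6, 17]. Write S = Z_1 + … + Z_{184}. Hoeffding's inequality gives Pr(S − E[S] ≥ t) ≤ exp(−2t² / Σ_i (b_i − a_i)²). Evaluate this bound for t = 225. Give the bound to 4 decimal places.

Σ(b_i − a_i)² = 28·6² + 156·11² = 19884.
Exponent = 2·225² / 19884 = 5.09203.
Bound = exp(−5.09203) = 0.00615.

0.0061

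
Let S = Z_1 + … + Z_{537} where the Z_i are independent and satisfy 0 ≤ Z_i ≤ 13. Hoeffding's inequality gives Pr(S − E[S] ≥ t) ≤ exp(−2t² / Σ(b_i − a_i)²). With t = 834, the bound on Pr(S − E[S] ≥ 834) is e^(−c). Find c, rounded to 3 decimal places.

15.329

Σ(b_i − a_i)² = 537·(13)² = 90753.
c = 2t²/90753 = 2·834²/90753 = 15.3286.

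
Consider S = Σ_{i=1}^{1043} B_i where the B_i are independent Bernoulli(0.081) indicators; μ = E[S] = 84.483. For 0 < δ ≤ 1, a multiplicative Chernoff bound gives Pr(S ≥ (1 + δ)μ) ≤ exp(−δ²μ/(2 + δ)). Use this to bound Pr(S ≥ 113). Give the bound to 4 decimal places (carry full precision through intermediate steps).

Write 113 = (1 + δ)μ, so δ = 113/84.483 − 1 = 0.3375472…
Then the exponent is δ²μ/(2 + δ) = (113 − μ)² / (μ·(2 + δ)) = 4.117920.
Bound = exp(−4.117920) = 0.01628.

0.0163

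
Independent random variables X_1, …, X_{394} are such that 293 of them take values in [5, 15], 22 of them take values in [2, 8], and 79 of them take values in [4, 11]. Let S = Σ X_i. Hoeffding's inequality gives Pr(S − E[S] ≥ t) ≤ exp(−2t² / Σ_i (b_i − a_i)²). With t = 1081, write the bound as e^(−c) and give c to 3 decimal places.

68.814

Σ(b_i − a_i)² = 293·10² + 22·6² + 79·7² = 33963.
c = 2t² / 33963 = 2·1081² / 33963 = 68.8138.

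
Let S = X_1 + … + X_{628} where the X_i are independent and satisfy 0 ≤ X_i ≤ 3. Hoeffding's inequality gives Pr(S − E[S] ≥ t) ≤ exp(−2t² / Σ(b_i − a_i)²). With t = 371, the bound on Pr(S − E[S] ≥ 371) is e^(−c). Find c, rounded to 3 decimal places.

Σ(b_i − a_i)² = 628·(3)² = 5652.
c = 2t²/5652 = 2·371²/5652 = 48.7052.

48.705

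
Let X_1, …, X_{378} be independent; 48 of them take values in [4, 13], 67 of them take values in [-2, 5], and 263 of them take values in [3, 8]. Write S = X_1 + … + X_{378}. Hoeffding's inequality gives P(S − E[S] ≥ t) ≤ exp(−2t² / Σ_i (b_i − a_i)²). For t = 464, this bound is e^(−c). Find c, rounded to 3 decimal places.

31.325

Σ(b_i − a_i)² = 48·9² + 67·7² + 263·5² = 13746.
c = 2t² / 13746 = 2·464² / 13746 = 31.3249.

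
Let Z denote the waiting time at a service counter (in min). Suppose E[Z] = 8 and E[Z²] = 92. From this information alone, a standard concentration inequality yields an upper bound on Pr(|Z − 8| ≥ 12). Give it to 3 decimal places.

The first two moments determine the variance, so Chebyshev's inequality is the sharpest standard bound available.
Var(Z) = E[Z²] − (E[Z])² = 92 − 64 = 28.
Chebyshev's inequality: Pr(|Z − μ| ≥ t) ≤ Var(Z)/t² = 28/144 = 0.1944.

0.194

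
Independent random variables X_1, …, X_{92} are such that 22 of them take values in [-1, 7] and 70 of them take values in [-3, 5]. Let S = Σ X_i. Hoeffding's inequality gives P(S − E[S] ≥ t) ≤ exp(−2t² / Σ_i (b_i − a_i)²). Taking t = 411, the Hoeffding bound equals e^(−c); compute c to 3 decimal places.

Σ(b_i − a_i)² = 22·8² + 70·8² = 5888.
c = 2t² / 5888 = 2·411² / 5888 = 57.3781.

57.378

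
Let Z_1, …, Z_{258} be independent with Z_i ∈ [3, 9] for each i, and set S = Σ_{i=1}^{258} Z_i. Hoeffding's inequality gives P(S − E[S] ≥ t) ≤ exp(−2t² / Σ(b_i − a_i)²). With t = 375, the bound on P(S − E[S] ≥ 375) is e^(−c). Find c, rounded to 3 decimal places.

30.281

Σ(b_i − a_i)² = 258·(6)² = 9288.
c = 2t²/9288 = 2·375²/9288 = 30.2810.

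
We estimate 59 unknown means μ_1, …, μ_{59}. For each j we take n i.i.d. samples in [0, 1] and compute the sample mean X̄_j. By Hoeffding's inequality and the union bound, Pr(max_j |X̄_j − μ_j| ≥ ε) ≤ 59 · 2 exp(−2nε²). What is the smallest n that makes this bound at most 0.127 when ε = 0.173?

115

Need 2·59·exp(−2nε²) ≤ 0.127, i.e. exp(−2nε²) ≤ 0.127/118.
So 2nε² ≥ ln(118/0.127) = 6.834253.
Hence n ≥ 6.834253/(2·0.173²) = 114.174.
The smallest integer n is 115.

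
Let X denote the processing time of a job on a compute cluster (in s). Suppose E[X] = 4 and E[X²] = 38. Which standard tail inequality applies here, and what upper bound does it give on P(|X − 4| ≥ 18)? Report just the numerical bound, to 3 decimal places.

0.068

The first two moments determine the variance, so Chebyshev's inequality is the sharpest standard bound available.
Var(X) = E[X²] − (E[X])² = 38 − 16 = 22.
Chebyshev's inequality: P(|X − μ| ≥ t) ≤ Var(X)/t² = 22/324 = 0.0679.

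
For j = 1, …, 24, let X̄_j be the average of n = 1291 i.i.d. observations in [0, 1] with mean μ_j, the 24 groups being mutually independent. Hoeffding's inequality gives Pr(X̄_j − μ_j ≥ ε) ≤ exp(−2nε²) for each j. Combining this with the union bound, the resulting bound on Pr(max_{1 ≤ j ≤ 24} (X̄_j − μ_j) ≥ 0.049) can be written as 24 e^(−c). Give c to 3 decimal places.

Union bound over the 24 events: Pr(max_{1 ≤ j ≤ 24} (X̄_j − μ_j) ≥ 0.049) ≤ 24·exp(−2nε²) = 24 exp(−2·1291·0.049²).
So c = 2·1291·0.049² = 6.1994.

6.199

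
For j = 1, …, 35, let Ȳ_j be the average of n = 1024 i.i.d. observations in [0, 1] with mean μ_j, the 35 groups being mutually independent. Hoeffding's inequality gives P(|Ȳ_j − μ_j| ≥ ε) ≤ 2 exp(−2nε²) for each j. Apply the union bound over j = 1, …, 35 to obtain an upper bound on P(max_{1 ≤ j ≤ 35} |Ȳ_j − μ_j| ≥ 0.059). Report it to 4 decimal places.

0.0561

Per-experiment Hoeffding bound: 2·exp(−2·1024·0.059²) = 2·exp(−7.12909) = 0.0016029.
Union bound over 35 events: 35·0.0016029 = 0.05610.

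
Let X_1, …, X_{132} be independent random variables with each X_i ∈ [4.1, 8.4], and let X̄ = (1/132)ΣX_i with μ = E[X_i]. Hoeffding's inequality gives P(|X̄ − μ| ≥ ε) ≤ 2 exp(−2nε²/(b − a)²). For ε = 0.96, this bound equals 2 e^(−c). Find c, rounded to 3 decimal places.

13.159

c = 2nε²/(b − a)² = 2·132·0.96² / 4.3² = 13.1586.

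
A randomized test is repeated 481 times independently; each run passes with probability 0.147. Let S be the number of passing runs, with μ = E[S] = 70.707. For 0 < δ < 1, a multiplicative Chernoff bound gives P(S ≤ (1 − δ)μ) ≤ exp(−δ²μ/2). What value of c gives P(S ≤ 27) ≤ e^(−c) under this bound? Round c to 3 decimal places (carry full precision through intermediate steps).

13.509

Write 27 = (1 − δ)μ, so δ = 1 − 27/70.707 = 0.6181425…
Then the exponent is δ²μ/2 = (μ − 27)²/(2μ) = 13.508577.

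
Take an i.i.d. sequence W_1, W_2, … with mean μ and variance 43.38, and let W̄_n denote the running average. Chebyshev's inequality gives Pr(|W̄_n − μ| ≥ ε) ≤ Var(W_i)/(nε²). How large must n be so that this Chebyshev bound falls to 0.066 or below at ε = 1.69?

Require 43.38/(n·1.69²) ≤ 0.066, i.e. n ≥ 43.38/(0.066·1.69²) = 230.129.
The smallest integer n is 231.

231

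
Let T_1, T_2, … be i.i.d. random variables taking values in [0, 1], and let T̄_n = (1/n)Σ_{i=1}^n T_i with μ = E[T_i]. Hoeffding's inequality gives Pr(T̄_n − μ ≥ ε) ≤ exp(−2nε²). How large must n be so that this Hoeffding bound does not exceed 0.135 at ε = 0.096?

Require exp(−2nε²) ≤ 0.135, i.e. 2nε² ≥ ln(1/0.135) = 2.002481.
So n ≥ 2.002481 / (2·0.096²) = 108.642.
The smallest integer n is 109.

109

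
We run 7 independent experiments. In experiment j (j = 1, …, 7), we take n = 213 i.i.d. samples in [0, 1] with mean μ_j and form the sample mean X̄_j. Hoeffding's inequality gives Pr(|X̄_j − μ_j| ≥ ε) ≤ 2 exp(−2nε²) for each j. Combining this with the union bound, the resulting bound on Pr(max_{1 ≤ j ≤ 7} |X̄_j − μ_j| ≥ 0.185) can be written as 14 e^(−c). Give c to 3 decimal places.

Union bound over the 7 events: Pr(max_{1 ≤ j ≤ 7} |X̄_j − μ_j| ≥ 0.185) ≤ 7·2·exp(−2nε²) = 14 exp(−2·213·0.185²).
So c = 2·213·0.185² = 14.5799.

14.580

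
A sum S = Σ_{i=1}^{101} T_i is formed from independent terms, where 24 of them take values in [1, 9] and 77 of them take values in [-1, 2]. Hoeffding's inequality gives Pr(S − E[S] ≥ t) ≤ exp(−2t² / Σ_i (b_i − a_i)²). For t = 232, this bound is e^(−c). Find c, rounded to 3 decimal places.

Σ(b_i − a_i)² = 24·8² + 77·3² = 2229.
c = 2t² / 2229 = 2·232² / 2229 = 48.2943.

48.294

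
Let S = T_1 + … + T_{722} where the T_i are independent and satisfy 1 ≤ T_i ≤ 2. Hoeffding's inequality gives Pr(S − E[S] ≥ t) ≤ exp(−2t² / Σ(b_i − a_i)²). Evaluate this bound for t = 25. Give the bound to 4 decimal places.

0.1771

Σ(b_i − a_i)² = 722·(1)² = 722.
Exponent = 2·25²/722 = 1.7313.
Bound = exp(−1.7313) = 0.17705.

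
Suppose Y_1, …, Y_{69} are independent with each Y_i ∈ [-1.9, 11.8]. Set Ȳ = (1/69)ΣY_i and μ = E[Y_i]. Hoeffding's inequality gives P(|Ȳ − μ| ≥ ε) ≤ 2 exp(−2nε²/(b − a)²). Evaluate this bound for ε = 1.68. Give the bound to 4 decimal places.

0.2511

Exponent: 2nε²/(b − a)² = 2·69·1.68² / 13.7² = 2.07518.
Bound = 2·exp(−2.07518) = 0.25107.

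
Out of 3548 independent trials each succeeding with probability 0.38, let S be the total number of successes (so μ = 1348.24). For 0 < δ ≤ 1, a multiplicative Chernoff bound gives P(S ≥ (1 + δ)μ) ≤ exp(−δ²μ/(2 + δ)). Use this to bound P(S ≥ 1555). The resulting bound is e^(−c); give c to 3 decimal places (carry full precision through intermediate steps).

Write 1555 = (1 + δ)μ, so δ = 1555/1348.24 − 1 = 0.1533555…
Then the exponent is δ²μ/(2 + δ) = (1555 − μ)² / (μ·(2 + δ)) = 14.724824.

14.725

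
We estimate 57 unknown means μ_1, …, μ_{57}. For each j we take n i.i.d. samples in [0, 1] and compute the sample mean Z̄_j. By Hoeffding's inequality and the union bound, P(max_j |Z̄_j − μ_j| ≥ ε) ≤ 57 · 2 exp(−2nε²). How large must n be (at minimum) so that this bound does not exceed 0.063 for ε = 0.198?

96

Need 2·57·exp(−2nε²) ≤ 0.063, i.e. exp(−2nε²) ≤ 0.063/114.
So 2nε² ≥ ln(114/0.063) = 7.500819.
Hence n ≥ 7.500819/(2·0.198²) = 95.664.
The smallest integer n is 96.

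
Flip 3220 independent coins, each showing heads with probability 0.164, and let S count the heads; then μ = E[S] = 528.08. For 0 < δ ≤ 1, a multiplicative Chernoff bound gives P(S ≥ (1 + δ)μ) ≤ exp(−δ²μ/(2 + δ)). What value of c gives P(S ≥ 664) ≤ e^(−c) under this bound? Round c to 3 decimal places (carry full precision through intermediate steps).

Write 664 = (1 + δ)μ, so δ = 664/528.08 − 1 = 0.2573852…
Then the exponent is δ²μ/(2 + δ) = (664 − μ)² / (μ·(2 + δ)) = 15.497489.

15.497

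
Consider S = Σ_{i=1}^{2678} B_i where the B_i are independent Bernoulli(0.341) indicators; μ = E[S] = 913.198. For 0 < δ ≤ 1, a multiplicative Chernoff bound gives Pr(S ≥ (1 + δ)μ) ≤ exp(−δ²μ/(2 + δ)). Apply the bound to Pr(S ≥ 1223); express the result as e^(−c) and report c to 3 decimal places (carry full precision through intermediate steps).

Write 1223 = (1 + δ)μ, so δ = 1223/913.198 − 1 = 0.3392495…
Then the exponent is δ²μ/(2 + δ) = (1223 − μ)² / (μ·(2 + δ)) = 44.929018.

44.929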